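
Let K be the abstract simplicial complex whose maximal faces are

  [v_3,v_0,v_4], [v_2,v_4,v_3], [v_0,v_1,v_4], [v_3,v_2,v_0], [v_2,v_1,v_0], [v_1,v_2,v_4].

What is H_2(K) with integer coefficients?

H_2 ≅ Z.

Fix the vertex order v_0 < v_1 < v_2 < v_3 < v_4 and write every simplex with vertices in increasing order. Then dim K = 2 and the simplices of K are:

  0-simplices (5): [v_0], [v_1], [v_2], [v_3], [v_4]
  1-simplices (9): [v_0,v_1], [v_0,v_2], [v_0,v_3], [v_0,v_4], [v_1,v_2], [v_1,v_4], [v_2,v_3], [v_2,v_4], [v_3,v_4]
  2-simplices (6): [v_0,v_1,v_2], [v_0,v_1,v_4], [v_0,v_2,v_3], [v_0,v_3,v_4], [v_1,v_2,v_4], [v_2,v_3,v_4]

so the chain groups are C_0 ≅ Z^5, C_1 ≅ Z^9, C_2 ≅ Z^6.

Boundary ∂_1: C_1 → C_0 sends each edge [p,q] (with p < q) to q − p. For instance
  ∂[v_1,v_2] = [v_2] − [v_1].
As a 5×9 matrix over Z this has rank 4, with invariant factors (1,1,1,1).

Boundary ∂_2: C_2 → C_1 maps a triangle to the signed sum of its edges. For instance
  ∂[v_0,v_3,v_4] = [v_3,v_4] − [v_0,v_4] + [v_0,v_3],
  ∂[v_1,v_2,v_4] = [v_2,v_4] − [v_1,v_4] + [v_1,v_2].
The resulting 9×6 matrix has rank 5, and its Smith normal form has invariant factors (1,1,1,1,1).

Now H_k = ker ∂_k / im ∂_{k+1}, so:

  H_2: rank ker ∂_2 − rank ∂_3 = (6 − 5) − 0 = 1, and there is no ∂_3, so H_2 = Z.

(K is a triangulation of the 2-sphere S^2.)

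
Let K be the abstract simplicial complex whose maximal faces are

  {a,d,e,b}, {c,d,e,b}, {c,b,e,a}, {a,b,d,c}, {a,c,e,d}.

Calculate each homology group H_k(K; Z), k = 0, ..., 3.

H_0 ≅ Z,  H_1 = 0,  H_2 = 0,  H_3 ≅ Z.

Fix the vertex order a < b < c < d < e and write every simplex with vertices in increasing order. Then dim K = 3 and the simplices of K are:

  0-simplices (5): a, b, c, d, e
  1-simplices (10): ab, ac, ad, ae, bc, bd, be, cd, ce, de
  2-simplices (10): abc, abd, abe, acd, ace, ade, bcd, bce, bde, cde
  3-simplices (5): abcd, abce, abde, acde, bcde

giving chain groups C_0 ≅ Z^5, C_1 ≅ Z^10, C_2 ≅ Z^10, C_3 ≅ Z^5.

∂_1: C_1 → C_0 is given by ∂[p,q] = [q] − [p]. For instance
  ∂ac = c − a.
This gives a 5×10 integer matrix of rank 4; reducing to Smith normal form yields diagonal entries (1,1,1,1).

Boundary ∂_2: C_2 → C_1 maps a triangle to the signed sum of its edges. For instance
  ∂bde = de − be + bd,
  ∂acd = cd − ad + ac.
The 10×10 boundary matrix has rank 6 and Smith normal form diag(1,1,1,1,1,1).

∂_3: C_3 → C_2 sends each 3-simplex σ to the alternating sum Σ_i (−1)^i (σ with its i-th vertex removed). For instance
  ∂abce = bce − ace + abe − abc,
  ∂acde = cde − ade + ace − acd.
The 10×5 boundary matrix has rank 4 and Smith normal form diag(1,1,1,1).

Computing H_k = (kernel of ∂_k) / (image of ∂_{k+1}):

  H_0: rank C_0 − rank ∂_1 = 5 − 4 = 1, and the invariant factors of ∂_1 are all 1, so H_0 = Z.
  H_1: rank ker ∂_1 − rank ∂_2 = (10 − 4) − 6 = 0, and the invariant factors of ∂_2 are all 1, so H_1 = 0.
  H_2: rank ker ∂_2 − rank ∂_3 = (10 − 6) − 4 = 0, and the invariant factors of ∂_3 are all 1, so H_2 = 0.
  H_3: rank ker ∂_3 − rank ∂_4 = (5 − 4) − 0 = 1, and there is no ∂_4, so H_3 = Z.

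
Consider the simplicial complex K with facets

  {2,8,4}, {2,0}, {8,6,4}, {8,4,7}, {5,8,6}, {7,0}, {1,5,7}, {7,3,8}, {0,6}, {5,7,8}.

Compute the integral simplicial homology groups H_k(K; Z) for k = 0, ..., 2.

Fix the vertex order 0 < 1 < 2 < 3 < 4 < 5 < 6 < 7 < 8 and write every simplex with vertices in increasing order. Then dim K = 2 and the simplices of K are:

  0-simplices (9): [0], [1], [2], [3], [4], [5], [6], [7], [8]
  1-simplices (17): [0,2], [0,6], [0,7], [1,5], [1,7], [2,4], [2,8], [3,7], [3,8], [4,6], [4,7], [4,8], [5,6], [5,7], [5,8], [6,8], [7,8]
  2-simplices (7): [1,5,7], [2,4,8], [3,7,8], [4,6,8], [4,7,8], [5,6,8], [5,7,8]

so the chain groups are C_0 ≅ Z^9, C_1 ≅ Z^17, C_2 ≅ Z^7.

The boundary map ∂_1: C_1 → C_0 is given by ∂[p,q] = [q] − [p].
This gives a 9×17 integer matrix of rank 8; reducing to Smith normal form yields diagonal entries (1,1,1,1,1,1,1,1).

The boundary map ∂_2: C_2 → C_1 sends each 2-simplex [p,q,r] to [q,r] − [p,r] + [p,q]. For instance
  ∂[1,5,7] = [5,7] − [1,7] + [1,5],
  ∂[4,6,8] = [6,8] − [4,8] + [4,6].
The resulting 17×7 matrix has rank 7, and its Smith normal form has invariant factors (1,1,1,1,1,1,1).

Reading off H_k = ker ∂_k / im ∂_{k+1}:

  H_0: rank C_0 − rank ∂_1 = 9 − 8 = 1, and the invariant factors of ∂_1 are all 1, so H_0 = Z.
  H_1: rank ker ∂_1 − rank ∂_2 = (17 − 8) − 7 = 2, and the invariant factors of ∂_2 are all 1, so H_1 = Z^2.
  H_2: rank ker ∂_2 − rank ∂_3 = (7 − 7) − 0 = 0, and there is no ∂_3, so H_2 = 0.

As a check, the Euler characteristic is 9 − 17 + 7 = -1, which agrees with 1 − 2 + 0 = -1.

H_0 ≅ Z,  H_1 ≅ Z^2,  H_2 = 0.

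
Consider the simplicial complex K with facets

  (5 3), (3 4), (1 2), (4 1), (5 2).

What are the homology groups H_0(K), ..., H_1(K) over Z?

K has 5 vertices, 5 edges.
rank ∂_0 = 0, rank ∂_1 = 4 ⇒ b_0 = 5 − 0 − 4 = 1; all invariant factors of ∂_1 are 1 so no torsion. So H_0 = Z.
rank ∂_1 = 4, rank ∂_2 = 0 ⇒ b_1 = 5 − 4 − 0 = 1. So H_1 = Z.

H_0 = Z,  H_1 = Z.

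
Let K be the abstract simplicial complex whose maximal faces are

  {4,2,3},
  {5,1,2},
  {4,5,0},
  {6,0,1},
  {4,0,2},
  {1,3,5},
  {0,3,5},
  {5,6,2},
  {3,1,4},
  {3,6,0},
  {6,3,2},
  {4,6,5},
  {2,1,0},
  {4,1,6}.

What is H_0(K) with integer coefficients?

Order the vertices as 0 < 1 < 2 < 3 < 4 < 5 < 6. Listing each simplex with vertices in this order, K has dimension 2 with simplices:

  0-simplices (7): [0], [1], [2], [3], [4], [5], [6]
  1-simplices (21): [0,1], [0,2], [0,3], [0,4], [0,5], [0,6], [1,2], [1,3], [1,4], [1,5], [1,6], [2,3], [2,4], [2,5], [2,6], [3,4], [3,5], [3,6], [4,5], [4,6], [5,6]
  2-simplices (14): [0,1,2], [0,1,6], [0,2,4], [0,3,5], [0,3,6], [0,4,5], [1,2,5], [1,3,4], [1,3,5], [1,4,6], [2,3,4], [2,3,6], [2,5,6], [4,5,6]

so the chain groups are C_0 ≅ Z^7, C_1 ≅ Z^21, C_2 ≅ Z^14.

The boundary map ∂_1: C_1 → C_0 maps an edge to its endpoints' difference, ∂[p,q] = q − p. For instance
  ∂[4,6] = [6] − [4].
This gives a 7×21 integer matrix of rank 6; reducing to Smith normal form yields diagonal entries (1,1,1,1,1,1).

The boundary map ∂_2: C_2 → C_1 maps a triangle to the signed sum of its edges. For instance
  ∂[0,3,6] = [3,6] − [0,6] + [0,3],
  ∂[0,2,4] = [2,4] − [0,4] + [0,2].
As a 21×14 matrix over Z this has rank 13, with invariant factors (1,1,1,1,1,1,1,1,1,1,1,1,1).

Now H_k = ker ∂_k / im ∂_{k+1}, so:

  H_0: rank C_0 − rank ∂_1 = 7 − 6 = 1, and the invariant factors of ∂_1 are all 1, so H_0 = Z.

H_0 = Z.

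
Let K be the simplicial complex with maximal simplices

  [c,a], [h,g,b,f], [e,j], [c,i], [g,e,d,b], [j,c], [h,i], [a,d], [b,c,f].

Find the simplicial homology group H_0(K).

H_0 ≅ Z.

Order the vertices as a < b < c < d < e < f < g < h < i < j. Listing each simplex with vertices in this order, K has dimension 3 with simplices:

  0-simplices (10): a, b, c, d, e, f, g, h, i, j
  1-simplices (19): ac, ad, bc, bd, be, bf, bg, bh, cf, ci, cj, de, dg, eg, ej, fg, fh, gh, hi
  2-simplices (9): bcf, bde, bdg, beg, bfg, bfh, bgh, deg, fgh
  3-simplices (2): bdeg, bfgh

so the chain groups are C_0 ≅ Z^10, C_1 ≅ Z^19, C_2 ≅ Z^9, C_3 ≅ Z^2.

The boundary map ∂_1: C_1 → C_0 maps an edge to its endpoints' difference, ∂[p,q] = q − p. For instance
  ∂eg = g − e.
The 10×19 boundary matrix has rank 9 and Smith normal form diag(1,1,1,1,1,1,1,1,1).

Boundary ∂_2: C_2 → C_1 acts by ∂[p,q,r] = [q,r] − [p,r] + [p,q]. For instance
  ∂bgh = gh − bh + bg,
  ∂bdg = dg − bg + bd.
The resulting 19×9 matrix has rank 7, and its Smith normal form has invariant factors (1,1,1,1,1,1,1).

∂_3: C_3 → C_2 sends each 3-simplex σ to the alternating sum Σ_i (−1)^i (σ with its i-th vertex removed). For instance
  ∂bfgh = fgh − bgh + bfh − bfg,
  ∂bdeg = deg − beg + bdg − bde.
The 9×2 boundary matrix has rank 2 and Smith normal form diag(1,1).

Computing H_k = (kernel of ∂_k) / (image of ∂_{k+1}):

  H_0: rank C_0 − rank ∂_1 = 10 − 9 = 1, and the invariant factors of ∂_1 are all 1, so H_0 = Z.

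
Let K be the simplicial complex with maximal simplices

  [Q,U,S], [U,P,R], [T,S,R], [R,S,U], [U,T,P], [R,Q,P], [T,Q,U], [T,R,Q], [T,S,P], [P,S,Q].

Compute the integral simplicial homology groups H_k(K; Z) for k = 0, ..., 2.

Order the vertices as P < Q < R < S < T < U. Listing each simplex with vertices in this order, K has dimension 2 with simplices:

  0-simplices (6): P, Q, R, S, T, U
  1-simplices (15): PQ, PR, PS, PT, PU, QR, QS, QT, QU, RS, RT, RU, ST, SU, TU
  2-simplices (10): PQR, PQS, PRU, PST, PTU, QRT, QSU, QTU, RST, RSU

Hence C_0 ≅ Z^6, C_1 ≅ Z^15, C_2 ≅ Z^10.

The boundary map ∂_1: C_1 → C_0 sends each edge [p,q] (with p < q) to q − p. For instance
  ∂QS = S − Q.
The resulting 6×15 matrix has rank 5, and its Smith normal form has invariant factors (1,1,1,1,1).

The boundary map ∂_2: C_2 → C_1 sends each 2-simplex [p,q,r] to [q,r] − [p,r] + [p,q]. For instance
  ∂QTU = TU − QU + QT,
  ∂QSU = SU − QU + QS.
The resulting 15×10 matrix has rank 10, and its Smith normal form has invariant factors (1,1,1,1,1,1,1,1,1,2).

Computing H_k = (kernel of ∂_k) / (image of ∂_{k+1}):

  H_0: rank C_0 − rank ∂_1 = 6 − 5 = 1, and the invariant factors of ∂_1 are all 1, so H_0 = Z.
  H_1: rank ker ∂_1 − rank ∂_2 = (15 − 5) − 10 = 0, and ∂_2 has invariant factor 2 > 1, so H_1 = Z/2.
  H_2: rank ker ∂_2 − rank ∂_3 = (10 − 10) − 0 = 0, and there is no ∂_3, so H_2 = 0.

(K is a triangulation of the real projective plane RP^2.)

H_0 = Z,  H_1 = Z/2,  H_2 = 0.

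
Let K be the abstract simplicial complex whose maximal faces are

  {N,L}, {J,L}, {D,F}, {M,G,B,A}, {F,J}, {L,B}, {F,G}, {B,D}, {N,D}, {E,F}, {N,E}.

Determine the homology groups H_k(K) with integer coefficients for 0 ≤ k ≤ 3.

Take the total order A < B < D < E < F < G < J < L < M < N on the vertex set. Then K (dimension 3) consists of the simplices:

  0-simplices (10): A, B, D, E, F, G, J, L, M, N
  1-simplices (16): AB, AG, AM, BD, BG, BL, BM, DF, DN, EF, EN, FG, FJ, GM, JL, LN
  2-simplices (4): ABG, ABM, AGM, BGM
  3-simplices (1): ABGM

so the chain groups are C_0 ≅ Z^10, C_1 ≅ Z^16, C_2 ≅ Z^4, C_3 ≅ Z^1.

∂_1: C_1 → C_0 sends each edge [p,q] (with p < q) to q − p.
This gives a 10×16 integer matrix of rank 9; reducing to Smith normal form yields diagonal entries (1,1,1,1,1,1,1,1,1).

∂_2: C_2 → C_1 acts by ∂[p,q,r] = [q,r] − [p,r] + [p,q]. For instance
  ∂BGM = GM − BM + BG,
  ∂ABM = BM − AM + AB.
As a 16×4 matrix over Z this has rank 3, with invariant factors (1,1,1).

Boundary ∂_3: C_3 → C_2 sends each 3-simplex σ to the alternating sum Σ_i (−1)^i (σ with its i-th vertex removed). For instance
  ∂ABGM = BGM − AGM + ABM − ABG.
The 4×1 boundary matrix has rank 1 and Smith normal form diag(1).

From H_k ≅ ker(∂_k) / im(∂_{k+1}) we obtain:

  H_0: rank C_0 − rank ∂_1 = 10 − 9 = 1, and the invariant factors of ∂_1 are all 1, so H_0 ≅ Z.
  H_1: rank ker ∂_1 − rank ∂_2 = (16 − 9) − 3 = 4, and the invariant factors of ∂_2 are all 1, so H_1 ≅ Z^4.
  H_2: rank ker ∂_2 − rank ∂_3 = (4 − 3) − 1 = 0, and the invariant factors of ∂_3 are all 1, so H_2 ≅ 0.
  H_3: rank ker ∂_3 − rank ∂_4 = (1 − 1) − 0 = 0, and there is no ∂_4, so H_3 ≅ 0.

As a check, the Euler characteristic is 10 − 16 + 4 − 1 = -3, which agrees with 1 − 4 + 0 − 0 = -3.

H_0 = Z,  H_1 = Z^4,  H_2 = 0,  H_3 = 0.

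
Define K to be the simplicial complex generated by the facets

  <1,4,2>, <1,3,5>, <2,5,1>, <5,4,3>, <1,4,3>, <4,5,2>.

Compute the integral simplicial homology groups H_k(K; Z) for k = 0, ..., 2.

Fix the vertex order 1 < 2 < 3 < 4 < 5 and write every simplex with vertices in increasing order. Then dim K = 2 and the simplices of K are:

  0-simplices (5): [1], [2], [3], [4], [5]
  1-simplices (9): [1,2], [1,3], [1,4], [1,5], [2,4], [2,5], [3,4], [3,5], [4,5]
  2-simplices (6): [1,2,4], [1,2,5], [1,3,4], [1,3,5], [2,4,5], [3,4,5]

giving chain groups C_0 ≅ Z^5, C_1 ≅ Z^9, C_2 ≅ Z^6.

Boundary ∂_1: C_1 → C_0 sends each edge [p,q] (with p < q) to q − p. For instance
  ∂[4,5] = [5] − [4].
The 5×9 boundary matrix has rank 4 and Smith normal form diag(1,1,1,1).

∂_2: C_2 → C_1 maps a triangle to the signed sum of its edges. For instance
  ∂[1,3,4] = [3,4] − [1,4] + [1,3],
  ∂[1,2,4] = [2,4] − [1,4] + [1,2].
The 9×6 boundary matrix has rank 5 and Smith normal form diag(1,1,1,1,1).

Now H_k = ker ∂_k / im ∂_{k+1}, so:

  H_0: rank C_0 − rank ∂_1 = 5 − 4 = 1, and the invariant factors of ∂_1 are all 1, so H_0 ≅ Z.
  H_1: rank ker ∂_1 − rank ∂_2 = (9 − 4) − 5 = 0, and the invariant factors of ∂_2 are all 1, so H_1 ≅ 0.
  H_2: rank ker ∂_2 − rank ∂_3 = (6 − 5) − 0 = 1, and there is no ∂_3, so H_2 ≅ Z.

As a check, the Euler characteristic is 5 − 9 + 6 = 2, which agrees with 1 − 0 + 1 = 2.

H_0 = Z,  H_1 = 0,  H_2 = Z.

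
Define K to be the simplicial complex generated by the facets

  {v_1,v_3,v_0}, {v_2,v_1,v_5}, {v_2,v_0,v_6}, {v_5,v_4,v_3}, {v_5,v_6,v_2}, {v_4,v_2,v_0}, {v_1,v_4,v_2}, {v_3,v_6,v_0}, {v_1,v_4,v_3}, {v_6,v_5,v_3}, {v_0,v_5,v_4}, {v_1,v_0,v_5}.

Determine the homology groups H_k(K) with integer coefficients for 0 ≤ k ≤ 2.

H_0 ≅ Z,  H_1 ≅ Z/2,  H_2 = 0.

Order the vertices as v_0 < v_1 < v_2 < v_3 < v_4 < v_5 < v_6. Listing each simplex with vertices in this order, K has dimension 2 with simplices:

  0-simplices (7): [v_0], [v_1], [v_2], [v_3], [v_4], [v_5], [v_6]
  1-simplices (18): (18 of them)
  2-simplices (12): (12 of them)

Hence C_0 ≅ Z^7, C_1 ≅ Z^18, C_2 ≅ Z^12.

∂_1: C_1 → C_0 is given by ∂[p,q] = [q] − [p].
This gives a 7×18 integer matrix of rank 6; reducing to Smith normal form yields diagonal entries (1,1,1,1,1,1).

Boundary ∂_2: C_2 → C_1 sends each 2-simplex [p,q,r] to [q,r] − [p,r] + [p,q]. For instance
  ∂[v_0,v_2,v_6] = [v_2,v_6] − [v_0,v_6] + [v_0,v_2],
  ∂[v_1,v_2,v_5] = [v_2,v_5] − [v_1,v_5] + [v_1,v_2].
The 18×12 boundary matrix has rank 12 and Smith normal form diag(1,1,1,1,1,1,1,1,1,1,1,2).

From H_k ≅ ker(∂_k) / im(∂_{k+1}) we obtain:

  H_0: rank C_0 − rank ∂_1 = 7 − 6 = 1, and the invariant factors of ∂_1 are all 1, so H_0 = Z.
  H_1: rank ker ∂_1 − rank ∂_2 = (18 − 6) − 12 = 0, and ∂_2 has invariant factor 2 > 1, so H_1 = Z/2.
  H_2: rank ker ∂_2 − rank ∂_3 = (12 − 12) − 0 = 0, and there is no ∂_3, so H_2 = 0.

As a check, the Euler characteristic is 7 − 18 + 12 = 1, which agrees with 1 − 0 + 0 = 1.
(K is a triangulation of the real projective plane RP^2.)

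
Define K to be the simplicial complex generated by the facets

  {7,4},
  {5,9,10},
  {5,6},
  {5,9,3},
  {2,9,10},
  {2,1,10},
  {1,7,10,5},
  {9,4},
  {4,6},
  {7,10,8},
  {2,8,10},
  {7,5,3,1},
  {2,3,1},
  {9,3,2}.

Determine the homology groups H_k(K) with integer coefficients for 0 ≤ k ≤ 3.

H_0 ≅ Z,  H_1 ≅ Z^2,  H_2 ≅ Z,  H_3 = 0.

Order the vertices as 1 < 2 < 3 < 4 < 5 < 6 < 7 < 8 < 9 < 10. Listing each simplex with vertices in this order, K has dimension 3 with simplices:

  0-simplices (10): [1], [2], [3], [4], [5], [6], [7], [8], [9], [10]
  1-simplices (23): (23 of them)
  2-simplices (15): [1,2,3], [1,2,10], [1,3,5], [1,3,7], [1,5,7], [1,5,10], [1,7,10], [2,3,9], [2,8,10], [2,9,10], [3,5,7], [3,5,9], [5,7,10], [5,9,10], [7,8,10]
  3-simplices (2): [1,3,5,7], [1,5,7,10]

Hence C_0 ≅ Z^10, C_1 ≅ Z^23, C_2 ≅ Z^15, C_3 ≅ Z^2.

∂_1: C_1 → C_0 maps an edge to its endpoints' difference, ∂[p,q] = q − p.
This gives a 10×23 integer matrix of rank 9; reducing to Smith normal form yields diagonal entries (1,1,1,1,1,1,1,1,1).

Boundary ∂_2: C_2 → C_1 acts by ∂[p,q,r] = [q,r] − [p,r] + [p,q]. For instance
  ∂[1,5,10] = [5,10] − [1,10] + [1,5],
  ∂[5,9,10] = [9,10] − [5,10] + [5,9].
The resulting 23×15 matrix has rank 12, and its Smith normal form has invariant factors (1,1,1,1,1,1,1,1,1,1,1,1).

∂_3: C_3 → C_2 sends each 3-simplex σ to the alternating sum Σ_i (−1)^i (σ with its i-th vertex removed). For instance
  ∂[1,5,7,10] = [5,7,10] − [1,7,10] + [1,5,10] − [1,5,7],
  ∂[1,3,5,7] = [3,5,7] − [1,5,7] + [1,3,7] − [1,3,5].
The resulting 15×2 matrix has rank 2, and its Smith normal form has invariant factors (1,1).

Computing H_k = (kernel of ∂_k) / (image of ∂_{k+1}):

  H_0: rank C_0 − rank ∂_1 = 10 − 9 = 1, and the invariant factors of ∂_1 are all 1, so H_0 = Z.
  H_1: rank ker ∂_1 − rank ∂_2 = (23 − 9) − 12 = 2, and the invariant factors of ∂_2 are all 1, so H_1 = Z^2.
  H_2: rank ker ∂_2 − rank ∂_3 = (15 − 12) − 2 = 1, and the invariant factors of ∂_3 are all 1, so H_2 = Z.
  H_3: rank ker ∂_3 − rank ∂_4 = (2 − 2) − 0 = 0, and there is no ∂_4, so H_3 = 0.

As a check, the Euler characteristic is 10 − 23 + 15 − 2 = 0, which agrees with 1 − 2 + 1 − 0 = 0.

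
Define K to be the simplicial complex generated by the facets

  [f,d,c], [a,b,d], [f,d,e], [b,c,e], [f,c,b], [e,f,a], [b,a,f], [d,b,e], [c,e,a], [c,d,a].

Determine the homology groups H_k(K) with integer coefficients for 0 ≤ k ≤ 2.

Fix the vertex order a < b < c < d < e < f and write every simplex with vertices in increasing order. Then dim K = 2 and the simplices of K are:

  0-simplices (6): a, b, c, d, e, f
  1-simplices (15): ab, ac, ad, ae, af, bc, bd, be, bf, cd, ce, cf, de, df, ef
  2-simplices (10): abd, abf, acd, ace, aef, bce, bcf, bde, cdf, def

so the chain groups are C_0 ≅ Z^6, C_1 ≅ Z^15, C_2 ≅ Z^10.

The boundary map ∂_1: C_1 → C_0 maps an edge to its endpoints' difference, ∂[p,q] = q − p.
The resulting 6×15 matrix has rank 5, and its Smith normal form has invariant factors (1,1,1,1,1).

The boundary map ∂_2: C_2 → C_1 acts by ∂[p,q,r] = [q,r] − [p,r] + [p,q]. For instance
  ∂cdf = df − cf + cd,
  ∂abd = bd − ad + ab.
The resulting 15×10 matrix has rank 10, and its Smith normal form has invariant factors (1,1,1,1,1,1,1,1,1,2).

Now H_k = ker ∂_k / im ∂_{k+1}, so:

  H_0: rank C_0 − rank ∂_1 = 6 − 5 = 1, and the invariant factors of ∂_1 are all 1, so H_0 = Z.
  H_1: rank ker ∂_1 − rank ∂_2 = (15 − 5) − 10 = 0, and ∂_2 has invariant factor 2 > 1, so H_1 = Z/2.
  H_2: rank ker ∂_2 − rank ∂_3 = (10 − 10) − 0 = 0, and there is no ∂_3, so H_2 = 0.

H_0 ≅ Z,  H_1 ≅ Z/2,  H_2 = 0.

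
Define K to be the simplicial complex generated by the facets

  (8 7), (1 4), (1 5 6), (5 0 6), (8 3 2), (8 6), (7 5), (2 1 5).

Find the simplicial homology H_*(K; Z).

Take the total order 0 < 1 < 2 < 3 < 4 < 5 < 6 < 7 < 8 on the vertex set. Then K (dimension 2) consists of the simplices:

  0-simplices (9): [0], [1], [2], [3], [4], [5], [6], [7], [8]
  1-simplices (14): [0,5], [0,6], [1,2], [1,4], [1,5], [1,6], [2,3], [2,5], [2,8], [3,8], [5,6], [5,7], [6,8], [7,8]
  2-simplices (4): [0,5,6], [1,2,5], [1,5,6], [2,3,8]

so the chain groups are C_0 ≅ Z^9, C_1 ≅ Z^14, C_2 ≅ Z^4.

Boundary ∂_1: C_1 → C_0 maps an edge to its endpoints' difference, ∂[p,q] = q − p.
The resulting 9×14 matrix has rank 8, and its Smith normal form has invariant factors (1,1,1,1,1,1,1,1).

∂_2: C_2 → C_1 acts by ∂[p,q,r] = [q,r] − [p,r] + [p,q]. For instance
  ∂[0,5,6] = [5,6] − [0,6] + [0,5],
  ∂[2,3,8] = [3,8] − [2,8] + [2,3].
As a 14×4 matrix over Z this has rank 4, with invariant factors (1,1,1,1).

From H_k ≅ ker(∂_k) / im(∂_{k+1}) we obtain:

  H_0: rank C_0 − rank ∂_1 = 9 − 8 = 1, and the invariant factors of ∂_1 are all 1, so H_0 ≅ Z.
  H_1: rank ker ∂_1 − rank ∂_2 = (14 − 8) − 4 = 2, and the invariant factors of ∂_2 are all 1, so H_1 ≅ Z^2.
  H_2: rank ker ∂_2 − rank ∂_3 = (4 − 4) − 0 = 0, and there is no ∂_3, so H_2 ≅ 0.

H_0 = Z,  H_1 = Z^2,  H_2 = 0.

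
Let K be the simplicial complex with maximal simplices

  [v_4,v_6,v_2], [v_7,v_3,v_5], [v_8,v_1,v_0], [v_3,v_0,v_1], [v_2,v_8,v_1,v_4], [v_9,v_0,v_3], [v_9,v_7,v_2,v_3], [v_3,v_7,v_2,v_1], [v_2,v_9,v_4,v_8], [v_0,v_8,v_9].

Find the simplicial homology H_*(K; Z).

We work with the vertex ordering v_0 < v_1 < v_2 < v_3 < v_4 < v_5 < v_6 < v_7 < v_8 < v_9. The simplices of K, each written with vertices in increasing order, are:

  0-simplices (10): [v_0], [v_1], [v_2], [v_3], [v_4], [v_5], [v_6], [v_7], [v_8], [v_9]
  1-simplices (24): (24 of them)
  2-simplices (20): (20 of them)
  3-simplices (4): [v_1,v_2,v_3,v_7], [v_1,v_2,v_4,v_8], [v_2,v_3,v_7,v_9], [v_2,v_4,v_8,v_9]

giving chain groups C_0 ≅ Z^10, C_1 ≅ Z^24, C_2 ≅ Z^20, C_3 ≅ Z^4.

∂_1: C_1 → C_0 is given by ∂[p,q] = [q] − [p].
As a 10×24 matrix over Z this has rank 9, with invariant factors (1,1,1,1,1,1,1,1,1).

Boundary ∂_2: C_2 → C_1 maps a triangle to the signed sum of its edges. For instance
  ∂[v_3,v_5,v_7] = [v_5,v_7] − [v_3,v_7] + [v_3,v_5],
  ∂[v_2,v_3,v_7] = [v_3,v_7] − [v_2,v_7] + [v_2,v_3].
This gives a 24×20 integer matrix of rank 15; reducing to Smith normal form yields diagonal entries (1,1,1,1,1,1,1,1,1,1,1,1,1,1,1).

Boundary ∂_3: C_3 → C_2 sends each 3-simplex σ to the alternating sum Σ_i (−1)^i (σ with its i-th vertex removed). For instance
  ∂[v_2,v_4,v_8,v_9] = [v_4,v_8,v_9] − [v_2,v_8,v_9] + [v_2,v_4,v_9] − [v_2,v_4,v_8],
  ∂[v_1,v_2,v_3,v_7] = [v_2,v_3,v_7] − [v_1,v_3,v_7] + [v_1,v_2,v_7] − [v_1,v_2,v_3].
The 20×4 boundary matrix has rank 4 and Smith normal form diag(1,1,1,1).

Computing H_k = (kernel of ∂_k) / (image of ∂_{k+1}):

  H_0: rank C_0 − rank ∂_1 = 10 − 9 = 1, and the invariant factors of ∂_1 are all 1, so H_0 ≅ Z.
  H_1: rank ker ∂_1 − rank ∂_2 = (24 − 9) − 15 = 0, and the invariant factors of ∂_2 are all 1, so H_1 ≅ 0.
  H_2: rank ker ∂_2 − rank ∂_3 = (20 − 15) − 4 = 1, and the invariant factors of ∂_3 are all 1, so H_2 ≅ Z.
  H_3: rank ker ∂_3 − rank ∂_4 = (4 − 4) − 0 = 0, and there is no ∂_4, so H_3 ≅ 0.

H_0 = Z,  H_1 = 0,  H_2 = Z,  H_3 = 0.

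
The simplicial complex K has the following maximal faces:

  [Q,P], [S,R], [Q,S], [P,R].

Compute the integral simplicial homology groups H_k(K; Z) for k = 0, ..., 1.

Fix the vertex order P < Q < R < S and write every simplex with vertices in increasing order. Then dim K = 1 and the simplices of K are:

  0-simplices (4): P, Q, R, S
  1-simplices (4): PQ, PR, QS, RS

so the chain groups are C_0 ≅ Z^4, C_1 ≅ Z^4.

Boundary ∂_1: C_1 → C_0 sends each edge [p,q] (with p < q) to q − p.
As a 4×4 matrix over Z this has rank 3, with invariant factors (1,1,1).

Now H_k = ker ∂_k / im ∂_{k+1}, so:

  H_0: rank C_0 − rank ∂_1 = 4 − 3 = 1, and the invariant factors of ∂_1 are all 1, so H_0 = Z.
  H_1: rank ker ∂_1 − rank ∂_2 = (4 − 3) − 0 = 1, and there is no ∂_2, so H_1 = Z.

H_0 ≅ Z,  H_1 ≅ Z.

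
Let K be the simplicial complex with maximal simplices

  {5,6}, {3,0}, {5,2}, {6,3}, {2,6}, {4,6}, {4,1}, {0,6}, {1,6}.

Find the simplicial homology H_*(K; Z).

We work with the vertex ordering 0 < 1 < 2 < 3 < 4 < 5 < 6. The simplices of K, each written with vertices in increasing order, are:

  0-simplices (7): [0], [1], [2], [3], [4], [5], [6]
  1-simplices (9): [0,3], [0,6], [1,4], [1,6], [2,5], [2,6], [3,6], [4,6], [5,6]

so the chain groups are C_0 ≅ Z^7, C_1 ≅ Z^9.

Boundary ∂_1: C_1 → C_0 is given by ∂[p,q] = [q] − [p]. For instance
  ∂[5,6] = [6] − [5].
The 7×9 boundary matrix has rank 6 and Smith normal form diag(1,1,1,1,1,1).

Reading off H_k = ker ∂_k / im ∂_{k+1}:

  H_0: rank C_0 − rank ∂_1 = 7 − 6 = 1, and the invariant factors of ∂_1 are all 1, so H_0 = Z.
  H_1: rank ker ∂_1 − rank ∂_2 = (9 − 6) − 0 = 3, and there is no ∂_2, so H_1 = Z^3.

As a check, the Euler characteristic is 7 − 9 = -2, which agrees with 1 − 3 = -2.

H_0 = Z,  H_1 = Z^3.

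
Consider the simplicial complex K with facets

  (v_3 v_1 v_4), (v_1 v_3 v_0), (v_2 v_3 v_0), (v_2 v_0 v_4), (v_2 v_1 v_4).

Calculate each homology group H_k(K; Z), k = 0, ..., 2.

K has 5 vertices, 10 edges, 5 triangles.
rank ∂_0 = 0, rank ∂_1 = 4 ⇒ b_0 = 5 − 0 − 4 = 1; all invariant factors of ∂_1 are 1 so no torsion. So H_0 ≅ Z.
rank ∂_1 = 4, rank ∂_2 = 5 ⇒ b_1 = 10 − 4 − 5 = 1; all invariant factors of ∂_2 are 1 so no torsion. So H_1 ≅ Z.
rank ∂_2 = 5, rank ∂_3 = 0 ⇒ b_2 = 5 − 5 − 0 = 0. So H_2 ≅ 0.

H_0 = Z,  H_1 = Z,  H_2 = 0.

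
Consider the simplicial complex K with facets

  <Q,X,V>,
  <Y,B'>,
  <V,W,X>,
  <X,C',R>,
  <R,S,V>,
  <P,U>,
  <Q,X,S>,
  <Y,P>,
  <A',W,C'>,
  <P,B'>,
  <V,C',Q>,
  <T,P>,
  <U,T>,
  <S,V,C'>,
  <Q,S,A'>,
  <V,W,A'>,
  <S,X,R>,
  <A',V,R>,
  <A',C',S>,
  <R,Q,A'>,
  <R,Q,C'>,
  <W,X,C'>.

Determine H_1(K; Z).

Fix the vertex order P < Q < R < S < T < U < V < W < X < Y < A' < B' < C' and write every simplex with vertices in increasing order. Then dim K = 2 and the simplices of K are:

  0-simplices (13): [P], [Q], [R], [S], [T], [U], [V], [W], [X], [Y], [A'], [B'], [C']
  1-simplices (30): (30 of them)
  2-simplices (16): [Q,R,A'], [Q,R,C'], [Q,S,X], [Q,S,A'], [Q,V,X], [Q,V,C'], [R,S,V], [R,S,X], [R,V,A'], [R,X,C'], [S,V,C'], [S,A',C'], [V,W,X], [V,W,A'], [W,X,C'], [W,A',C']

so the chain groups are C_0 ≅ Z^13, C_1 ≅ Z^30, C_2 ≅ Z^16.

The boundary map ∂_1: C_1 → C_0 maps an edge to its endpoints' difference, ∂[p,q] = q − p. For instance
  ∂[W,X] = [X] − [W].
The 13×30 boundary matrix has rank 11 and Smith normal form diag(1,1,1,1,1,1,1,1,1,1,1).

∂_2: C_2 → C_1 sends each 2-simplex [p,q,r] to [q,r] − [p,r] + [p,q]. For instance
  ∂[Q,S,X] = [S,X] − [Q,X] + [Q,S],
  ∂[R,S,X] = [S,X] − [R,X] + [R,S].
The 30×16 boundary matrix has rank 15 and Smith normal form diag(1,1,1,1,1,1,1,1,1,1,1,1,1,1,1).

Now H_k = ker ∂_k / im ∂_{k+1}, so:

  H_1: rank ker ∂_1 − rank ∂_2 = (30 − 11) − 15 = 4, and the invariant factors of ∂_2 are all 1, so H_1 = Z^4.

H_1 ≅ Z^4.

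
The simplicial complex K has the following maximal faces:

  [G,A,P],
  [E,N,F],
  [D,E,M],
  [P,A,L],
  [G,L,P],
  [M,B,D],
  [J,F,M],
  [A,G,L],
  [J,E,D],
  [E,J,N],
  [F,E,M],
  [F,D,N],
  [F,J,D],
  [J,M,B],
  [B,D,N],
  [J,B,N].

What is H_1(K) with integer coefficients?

K has 11 vertices, 24 edges, 16 triangles.
rank ∂_1 = 9, rank ∂_2 = 15 ⇒ b_1 = 24 − 9 − 15 = 0; ∂_2 has invariant factor(s) [2] giving torsion. So H_1 = Z/2.

H_1 = Z/2.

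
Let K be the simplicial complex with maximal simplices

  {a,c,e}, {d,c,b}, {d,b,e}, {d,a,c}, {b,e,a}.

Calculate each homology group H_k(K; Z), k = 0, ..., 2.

H_0 ≅ Z,  H_1 ≅ Z,  H_2 = 0.

Order the vertices as a < b < c < d < e. Listing each simplex with vertices in this order, K has dimension 2 with simplices:

  0-simplices (5): a, b, c, d, e
  1-simplices (10): ab, ac, ad, ae, bc, bd, be, cd, ce, de
  2-simplices (5): abe, acd, ace, bcd, bde

Hence C_0 ≅ Z^5, C_1 ≅ Z^10, C_2 ≅ Z^5.

Boundary ∂_1: C_1 → C_0 maps an edge to its endpoints' difference, ∂[p,q] = q − p. For instance
  ∂ac = c − a.
As a 5×10 matrix over Z this has rank 4, with invariant factors (1,1,1,1).

The boundary map ∂_2: C_2 → C_1 acts by ∂[p,q,r] = [q,r] − [p,r] + [p,q]. For instance
  ∂acd = cd − ad + ac,
  ∂bde = de − be + bd.
The resulting 10×5 matrix has rank 5, and its Smith normal form has invariant factors (1,1,1,1,1).

Computing H_k = (kernel of ∂_k) / (image of ∂_{k+1}):

  H_0: rank C_0 − rank ∂_1 = 5 − 4 = 1, and the invariant factors of ∂_1 are all 1, so H_0 = Z.
  H_1: rank ker ∂_1 − rank ∂_2 = (10 − 4) − 5 = 1, and the invariant factors of ∂_2 are all 1, so H_1 = Z.
  H_2: rank ker ∂_2 − rank ∂_3 = (5 − 5) − 0 = 0, and there is no ∂_3, so H_2 = 0.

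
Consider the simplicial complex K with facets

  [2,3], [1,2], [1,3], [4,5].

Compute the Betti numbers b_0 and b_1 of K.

b_0 = 2, b_1 = 1.

Order the vertices as 1 < 2 < 3 < 4 < 5. Listing each simplex with vertices in this order, K has dimension 1 with simplices:

  0-simplices (5): [1], [2], [3], [4], [5]
  1-simplices (4): [1,2], [1,3], [2,3], [4,5]

Hence C_0 ≅ Z^5, C_1 ≅ Z^4.

The boundary map ∂_1: C_1 → C_0 maps an edge to its endpoints' difference, ∂[p,q] = q − p.
This gives a 5×4 integer matrix of rank 3; reducing to Smith normal form yields diagonal entries (1,1,1).

Computing H_k = (kernel of ∂_k) / (image of ∂_{k+1}):

  H_0: rank C_0 − rank ∂_1 = 5 − 3 = 2, and the invariant factors of ∂_1 are all 1, so H_0 ≅ Z^2.
  H_1: rank ker ∂_1 − rank ∂_2 = (4 − 3) − 0 = 1, and there is no ∂_2, so H_1 ≅ Z.

(K is a triangulation of the disjoint union of the 1-simplex and the circle S^1.)

Hence the Betti numbers are b_0 = 2, b_1 = 1.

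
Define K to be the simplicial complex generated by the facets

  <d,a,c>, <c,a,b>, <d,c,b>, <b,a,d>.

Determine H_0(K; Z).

Order the vertices as a < b < c < d. Listing each simplex with vertices in this order, K has dimension 2 with simplices:

  0-simplices (4): a, b, c, d
  1-simplices (6): ab, ac, ad, bc, bd, cd
  2-simplices (4): abc, abd, acd, bcd

giving chain groups C_0 ≅ Z^4, C_1 ≅ Z^6, C_2 ≅ Z^4.

∂_1: C_1 → C_0 is given by ∂[p,q] = [q] − [p].
The 4×6 boundary matrix has rank 3 and Smith normal form diag(1,1,1).

Boundary ∂_2: C_2 → C_1 sends each 2-simplex [p,q,r] to [q,r] − [p,r] + [p,q]. For instance
  ∂acd = cd − ad + ac,
  ∂abc = bc − ac + ab.
The 6×4 boundary matrix has rank 3 and Smith normal form diag(1,1,1).

Computing H_k = (kernel of ∂_k) / (image of ∂_{k+1}):

  H_0: rank C_0 − rank ∂_1 = 4 − 3 = 1, and the invariant factors of ∂_1 are all 1, so H_0 ≅ Z.

H_0 = Z.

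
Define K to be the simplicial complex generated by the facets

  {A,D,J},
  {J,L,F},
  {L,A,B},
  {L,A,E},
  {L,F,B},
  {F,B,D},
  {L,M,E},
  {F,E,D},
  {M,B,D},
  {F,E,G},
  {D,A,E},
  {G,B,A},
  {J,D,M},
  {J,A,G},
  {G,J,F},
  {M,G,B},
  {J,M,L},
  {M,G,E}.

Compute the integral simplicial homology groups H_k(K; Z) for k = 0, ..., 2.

H_0 ≅ Z,  H_1 ≅ Z^2,  H_2 ≅ Z.

We work with the vertex ordering A < B < D < E < F < G < J < L < M. The simplices of K, each written with vertices in increasing order, are:

  0-simplices (9): A, B, D, E, F, G, J, L, M
  1-simplices (27): AB, AD, AE, AG, AJ, AL, BD, BF, BG, BL, BM, DE, DF, DJ, DM, EF, EG, EL, EM, FG, FJ, FL, GJ, GM, JL, JM, LM
  2-simplices (18): ABG, ABL, ADE, ADJ, AEL, AGJ, BDF, BDM, BFL, BGM, DEF, DJM, EFG, EGM, ELM, FGJ, FJL, JLM

giving chain groups C_0 ≅ Z^9, C_1 ≅ Z^27, C_2 ≅ Z^18.

The boundary map ∂_1: C_1 → C_0 is given by ∂[p,q] = [q] − [p]. For instance
  ∂DJ = J − D.
This gives a 9×27 integer matrix of rank 8; reducing to Smith normal form yields diagonal entries (1,1,1,1,1,1,1,1).

∂_2: C_2 → C_1 acts by ∂[p,q,r] = [q,r] − [p,r] + [p,q]. For instance
  ∂AEL = EL − AL + AE,
  ∂ADJ = DJ − AJ + AD.
This gives a 27×18 integer matrix of rank 17; reducing to Smith normal form yields diagonal entries (1,1,1,1,1,1,1,1,1,1,1,1,1,1,1,1,1).

Computing H_k = (kernel of ∂_k) / (image of ∂_{k+1}):

  H_0: rank C_0 − rank ∂_1 = 9 − 8 = 1, and the invariant factors of ∂_1 are all 1, so H_0 = Z.
  H_1: rank ker ∂_1 − rank ∂_2 = (27 − 8) − 17 = 2, and the invariant factors of ∂_2 are all 1, so H_1 = Z^2.
  H_2: rank ker ∂_2 − rank ∂_3 = (18 − 17) − 0 = 1, and there is no ∂_3, so H_2 = Z.

(K is a triangulation of the torus T^2.)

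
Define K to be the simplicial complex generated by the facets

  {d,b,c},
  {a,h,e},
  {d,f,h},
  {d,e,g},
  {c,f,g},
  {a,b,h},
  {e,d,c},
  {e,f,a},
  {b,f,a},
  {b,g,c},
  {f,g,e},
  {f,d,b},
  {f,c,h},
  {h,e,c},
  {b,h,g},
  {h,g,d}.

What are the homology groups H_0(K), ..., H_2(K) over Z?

H_0 = Z,  H_1 = Z^2,  H_2 = Z.

We work with the vertex ordering a < b < c < d < e < f < g < h. The simplices of K, each written with vertices in increasing order, are:

  0-simplices (8): a, b, c, d, e, f, g, h
  1-simplices (24): ab, ae, af, ah, bc, bd, bf, bg, bh, cd, ce, cf, cg, ch, de, df, dg, dh, ef, eg, eh, fg, fh, gh
  2-simplices (16): abf, abh, aef, aeh, bcd, bcg, bdf, bgh, cde, ceh, cfg, cfh, deg, dfh, dgh, efg

Hence C_0 ≅ Z^8, C_1 ≅ Z^24, C_2 ≅ Z^16.

Boundary ∂_1: C_1 → C_0 sends each edge [p,q] (with p < q) to q − p.
The resulting 8×24 matrix has rank 7, and its Smith normal form has invariant factors (1,1,1,1,1,1,1).

Boundary ∂_2: C_2 → C_1 sends each 2-simplex [p,q,r] to [q,r] − [p,r] + [p,q]. For instance
  ∂bcd = cd − bd + bc,
  ∂deg = eg − dg + de.
The 24×16 boundary matrix has rank 15 and Smith normal form diag(1,1,1,1,1,1,1,1,1,1,1,1,1,1,1).

Computing H_k = (kernel of ∂_k) / (image of ∂_{k+1}):

  H_0: rank C_0 − rank ∂_1 = 8 − 7 = 1, and the invariant factors of ∂_1 are all 1, so H_0 ≅ Z.
  H_1: rank ker ∂_1 − rank ∂_2 = (24 − 7) − 15 = 2, and the invariant factors of ∂_2 are all 1, so H_1 ≅ Z^2.
  H_2: rank ker ∂_2 − rank ∂_3 = (16 − 15) − 0 = 1, and there is no ∂_3, so H_2 ≅ Z.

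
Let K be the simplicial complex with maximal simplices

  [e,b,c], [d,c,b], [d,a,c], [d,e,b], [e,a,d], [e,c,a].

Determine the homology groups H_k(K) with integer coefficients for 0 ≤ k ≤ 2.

Take the total order a < b < c < d < e on the vertex set. Then K (dimension 2) consists of the simplices:

  0-simplices (5): a, b, c, d, e
  1-simplices (9): ac, ad, ae, bc, bd, be, cd, ce, de
  2-simplices (6): acd, ace, ade, bcd, bce, bde

so the chain groups are C_0 ≅ Z^5, C_1 ≅ Z^9, C_2 ≅ Z^6.

∂_1: C_1 → C_0 maps an edge to its endpoints' difference, ∂[p,q] = q − p.
The 5×9 boundary matrix has rank 4 and Smith normal form diag(1,1,1,1).

The boundary map ∂_2: C_2 → C_1 maps a triangle to the signed sum of its edges. For instance
  ∂ace = ce − ae + ac,
  ∂acd = cd − ad + ac.
The resulting 9×6 matrix has rank 5, and its Smith normal form has invariant factors (1,1,1,1,1).

Now H_k = ker ∂_k / im ∂_{k+1}, so:

  H_0: rank C_0 − rank ∂_1 = 5 − 4 = 1, and the invariant factors of ∂_1 are all 1, so H_0 ≅ Z.
  H_1: rank ker ∂_1 − rank ∂_2 = (9 − 4) − 5 = 0, and the invariant factors of ∂_2 are all 1, so H_1 ≅ 0.
  H_2: rank ker ∂_2 − rank ∂_3 = (6 − 5) − 0 = 1, and there is no ∂_3, so H_2 ≅ Z.

As a check, the Euler characteristic is 5 − 9 + 6 = 2, which agrees with 1 − 0 + 1 = 2.
(K is a triangulation of the 2-sphere S^2.)

H_0 ≅ Z,  H_1 = 0,  H_2 ≅ Z.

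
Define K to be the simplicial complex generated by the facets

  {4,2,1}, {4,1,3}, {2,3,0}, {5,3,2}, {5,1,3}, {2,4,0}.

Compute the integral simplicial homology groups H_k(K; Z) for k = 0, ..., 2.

H_0 = Z,  H_1 = Z,  H_2 = 0.

Order the vertices as 0 < 1 < 2 < 3 < 4 < 5. Listing each simplex with vertices in this order, K has dimension 2 with simplices:

  0-simplices (6): [0], [1], [2], [3], [4], [5]
  1-simplices (12): [0,2], [0,3], [0,4], [1,2], [1,3], [1,4], [1,5], [2,3], [2,4], [2,5], [3,4], [3,5]
  2-simplices (6): [0,2,3], [0,2,4], [1,2,4], [1,3,4], [1,3,5], [2,3,5]

Hence C_0 ≅ Z^6, C_1 ≅ Z^12, C_2 ≅ Z^6.

Boundary ∂_1: C_1 → C_0 maps an edge to its endpoints' difference, ∂[p,q] = q − p. For instance
  ∂[3,5] = [5] − [3].
The resulting 6×12 matrix has rank 5, and its Smith normal form has invariant factors (1,1,1,1,1).

∂_2: C_2 → C_1 sends each 2-simplex [p,q,r] to [q,r] − [p,r] + [p,q]. For instance
  ∂[0,2,3] = [2,3] − [0,3] + [0,2],
  ∂[1,3,5] = [3,5] − [1,5] + [1,3].
This gives a 12×6 integer matrix of rank 6; reducing to Smith normal form yields diagonal entries (1,1,1,1,1,1).

Now H_k = ker ∂_k / im ∂_{k+1}, so:

  H_0: rank C_0 − rank ∂_1 = 6 − 5 = 1, and the invariant factors of ∂_1 are all 1, so H_0 ≅ Z.
  H_1: rank ker ∂_1 − rank ∂_2 = (12 − 5) − 6 = 1, and the invariant factors of ∂_2 are all 1, so H_1 ≅ Z.
  H_2: rank ker ∂_2 − rank ∂_3 = (6 − 6) − 0 = 0, and there is no ∂_3, so H_2 ≅ 0.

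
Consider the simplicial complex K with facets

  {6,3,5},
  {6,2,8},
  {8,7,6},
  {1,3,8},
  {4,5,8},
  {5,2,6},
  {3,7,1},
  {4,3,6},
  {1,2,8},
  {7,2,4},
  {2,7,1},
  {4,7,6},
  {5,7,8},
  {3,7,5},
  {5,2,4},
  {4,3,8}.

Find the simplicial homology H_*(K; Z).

H_0 ≅ Z,  H_1 ≅ Z^2,  H_2 ≅ Z.

Fix the vertex order 1 < 2 < 3 < 4 < 5 < 6 < 7 < 8 and write every simplex with vertices in increasing order. Then dim K = 2 and the simplices of K are:

  0-simplices (8): [1], [2], [3], [4], [5], [6], [7], [8]
  1-simplices (24): (24 of them)
  2-simplices (16): [1,2,7], [1,2,8], [1,3,7], [1,3,8], [2,4,5], [2,4,7], [2,5,6], [2,6,8], [3,4,6], [3,4,8], [3,5,6], [3,5,7], [4,5,8], [4,6,7], [5,7,8], [6,7,8]

Hence C_0 ≅ Z^8, C_1 ≅ Z^24, C_2 ≅ Z^16.

∂_1: C_1 → C_0 maps an edge to its endpoints' difference, ∂[p,q] = q − p.
The resulting 8×24 matrix has rank 7, and its Smith normal form has invariant factors (1,1,1,1,1,1,1).

∂_2: C_2 → C_1 maps a triangle to the signed sum of its edges. For instance
  ∂[2,4,5] = [4,5] − [2,5] + [2,4],
  ∂[1,3,7] = [3,7] − [1,7] + [1,3].
This gives a 24×16 integer matrix of rank 15; reducing to Smith normal form yields diagonal entries (1,1,1,1,1,1,1,1,1,1,1,1,1,1,1).

Computing H_k = (kernel of ∂_k) / (image of ∂_{k+1}):

  H_0: rank C_0 − rank ∂_1 = 8 − 7 = 1, and the invariant factors of ∂_1 are all 1, so H_0 = Z.
  H_1: rank ker ∂_1 − rank ∂_2 = (24 − 7) − 15 = 2, and the invariant factors of ∂_2 are all 1, so H_1 = Z^2.
  H_2: rank ker ∂_2 − rank ∂_3 = (16 − 15) − 0 = 1, and there is no ∂_3, so H_2 = Z.

As a check, the Euler characteristic is 8 − 24 + 16 = 0, which agrees with 1 − 2 + 1 = 0.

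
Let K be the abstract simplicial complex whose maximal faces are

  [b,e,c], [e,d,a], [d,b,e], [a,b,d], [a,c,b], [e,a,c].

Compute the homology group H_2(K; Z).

H_2 ≅ Z.

Fix the vertex order a < b < c < d < e and write every simplex with vertices in increasing order. Then dim K = 2 and the simplices of K are:

  0-simplices (5): a, b, c, d, e
  1-simplices (9): ab, ac, ad, ae, bc, bd, be, ce, de
  2-simplices (6): abc, abd, ace, ade, bce, bde

so the chain groups are C_0 ≅ Z^5, C_1 ≅ Z^9, C_2 ≅ Z^6.

Boundary ∂_1: C_1 → C_0 sends each edge [p,q] (with p < q) to q − p.
This gives a 5×9 integer matrix of rank 4; reducing to Smith normal form yields diagonal entries (1,1,1,1).

The boundary map ∂_2: C_2 → C_1 maps a triangle to the signed sum of its edges. For instance
  ∂abc = bc − ac + ab,
  ∂ade = de − ae + ad.
The 9×6 boundary matrix has rank 5 and Smith normal form diag(1,1,1,1,1).

Computing H_k = (kernel of ∂_k) / (image of ∂_{k+1}):

  H_2: rank ker ∂_2 − rank ∂_3 = (6 − 5) − 0 = 1, and there is no ∂_3, so H_2 ≅ Z.

(K is a triangulation of the 2-sphere S^2.)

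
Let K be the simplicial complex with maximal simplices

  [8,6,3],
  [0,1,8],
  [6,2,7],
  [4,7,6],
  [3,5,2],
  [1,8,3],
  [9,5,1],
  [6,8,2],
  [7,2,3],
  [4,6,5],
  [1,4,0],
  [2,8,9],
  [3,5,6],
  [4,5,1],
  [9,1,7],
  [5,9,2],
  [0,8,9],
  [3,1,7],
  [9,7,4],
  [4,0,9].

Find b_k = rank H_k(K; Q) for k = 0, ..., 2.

b_0 = 1, b_1 = 1, b_2 = 0.

Take the total order 0 < 1 < 2 < 3 < 4 < 5 < 6 < 7 < 8 < 9 on the vertex set. Then K (dimension 2) consists of the simplices:

  0-simplices (10): [0], [1], [2], [3], [4], [5], [6], [7], [8], [9]
  1-simplices (30): (30 of them)
  2-simplices (20): (20 of them)

Hence C_0 ≅ Z^10, C_1 ≅ Z^30, C_2 ≅ Z^20.

The boundary map ∂_1: C_1 → C_0 sends each edge [p,q] (with p < q) to q − p. For instance
  ∂[7,9] = [9] − [7].
As a 10×30 matrix over Z this has rank 9, with invariant factors (1,1,1,1,1,1,1,1,1).

∂_2: C_2 → C_1 sends each 2-simplex [p,q,r] to [q,r] − [p,r] + [p,q]. For instance
  ∂[3,6,8] = [6,8] − [3,8] + [3,6],
  ∂[1,7,9] = [7,9] − [1,9] + [1,7].
The resulting 30×20 matrix has rank 20, and its Smith normal form has invariant factors (1,1,1,1,1,1,1,1,1,1,1,1,1,1,1,1,1,1,1,2).

From H_k ≅ ker(∂_k) / im(∂_{k+1}) we obtain:

  H_0: rank C_0 − rank ∂_1 = 10 − 9 = 1, and the invariant factors of ∂_1 are all 1, so H_0 ≅ Z.
  H_1: rank ker ∂_1 − rank ∂_2 = (30 − 9) − 20 = 1, and ∂_2 has invariant factor 2 > 1, so H_1 ≅ Z ⊕ Z/2.
  H_2: rank ker ∂_2 − rank ∂_3 = (20 − 20) − 0 = 0, and there is no ∂_3, so H_2 ≅ 0.

(K is a triangulation of the Klein bottle.)

Hence the Betti numbers are b_0 = 1, b_1 = 1, b_2 = 0.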